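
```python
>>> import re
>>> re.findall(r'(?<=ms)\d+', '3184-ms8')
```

Lookahead/lookbehind check context without consuming it, so the matched span excludes the asserted characters.
With no groups in the pattern, `findall` gives back each whole match — 1 here.

['8']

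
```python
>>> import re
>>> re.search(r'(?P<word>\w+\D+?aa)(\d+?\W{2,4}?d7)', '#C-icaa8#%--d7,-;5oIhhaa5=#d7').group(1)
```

'C-icaa'

Pattern: one or more of a word character, then one or more of a non-digit (lazy), then the literal 'aa' (captured as 'word'); then one or more of a digit (lazy), then 2 to 4 of a non-word character (lazy), then the literal 'd7' (captured).
Unlike `match`, `search` isn't anchored — it looks for the pattern anywhere in the string.
The match spans [1:14] → 'C-icaa8#%--d7'.
Captured: group 1 = 'C-icaa', group 2 = '8#%--d7'.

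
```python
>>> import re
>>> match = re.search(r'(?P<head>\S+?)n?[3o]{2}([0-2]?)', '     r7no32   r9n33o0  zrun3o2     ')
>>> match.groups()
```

('r7', '2')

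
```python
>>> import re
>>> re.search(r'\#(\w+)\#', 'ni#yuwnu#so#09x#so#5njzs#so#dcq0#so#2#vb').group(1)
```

'yuwnu'

`search` walks the string left to right and returns the first match it finds.
The match spans [2:9] → '#yuwnu#'.
Captured: group 1 = 'yuwnu'.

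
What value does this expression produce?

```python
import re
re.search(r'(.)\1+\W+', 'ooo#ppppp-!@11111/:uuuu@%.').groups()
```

The backreference `\1` re-matches whatever the first group consumed, character for character.
Unlike `match`, `search` isn't anchored — it looks for the pattern anywhere in the string.
The match spans [0:4] → 'ooo#'.
Captured: group 1 = 'o'.

('o',)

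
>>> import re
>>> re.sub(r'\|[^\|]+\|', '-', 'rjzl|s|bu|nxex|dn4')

'rjzl-bu-dn4'

Each match is replaced by '-'.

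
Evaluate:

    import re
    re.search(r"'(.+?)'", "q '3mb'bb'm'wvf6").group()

"'3mb'"

Lazy quantifiers expand one character at a time until the remainder of the pattern can match.
`search` walks the string left to right and returns the first match it finds.
The match spans [2:7] → "'3mb'".
Captured: group 1 = '3mb'.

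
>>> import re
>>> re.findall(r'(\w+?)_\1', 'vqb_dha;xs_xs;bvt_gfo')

`\1` has to match the exact text group 1 already captured.
With a single group, `findall` returns only what that group captured — 1 item.

['xs']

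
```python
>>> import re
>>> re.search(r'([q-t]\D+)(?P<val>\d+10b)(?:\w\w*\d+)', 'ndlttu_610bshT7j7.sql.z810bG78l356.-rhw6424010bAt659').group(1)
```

'ttu_'

Pattern: a character in [q-t], then one or more of a non-digit (captured); then one or more of a digit, then the literal '10b' (captured as 'val'); then a word character, then zero or more of a word character, then one or more of a digit (non-capturing group).
`re.search` scans for the first position where the pattern succeeds.
The match spans [3:17] → 'ttu_610bshT7j7'.
Captured: group 1 = 'ttu_', group 2 = '610b'.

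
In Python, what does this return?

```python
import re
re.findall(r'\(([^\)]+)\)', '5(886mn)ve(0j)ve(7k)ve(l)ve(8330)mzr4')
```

['886mn', '0j', '7k', 'l', '8330']

With a single group, `findall` returns only what that group captured — 5 items.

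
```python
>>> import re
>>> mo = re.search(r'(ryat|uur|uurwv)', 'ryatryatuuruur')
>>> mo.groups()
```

('ryat',)

The match spans [0:4] → 'ryat'.
Captured: group 1 = 'ryat'.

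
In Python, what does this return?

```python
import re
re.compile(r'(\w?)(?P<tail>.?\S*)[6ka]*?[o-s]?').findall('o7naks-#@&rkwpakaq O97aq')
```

[('o', '7naks-#@&rkwpakaq'), ('', ' O97aq'), ('', '')]

The pattern matches optionally a word character (captured); then optionally any character, then zero or more of a non-whitespace character (captured as 'tail'); then zero or more of one of [6ka] (lazy), then optionally a character in [o-s].
Scanning left to right: at [0:18] match 'o7naks-#@&rkwpakaq', groups = ('o', '7naks-#@&rkwpakaq'); at [18:24] match ' O97aq', groups = ('', ' O97aq'); at [24:24] match '', groups = ('', '').
2 groups means each result is a tuple of 2 captured strings — 3 here.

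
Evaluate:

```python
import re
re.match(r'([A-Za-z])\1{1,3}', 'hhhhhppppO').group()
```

`\1` is not a pattern — it's the concrete string captured by group 1, re-applied verbatim.
`re.match` won't scan ahead — the pattern has to work from the very first character.
The match spans [0:4] → 'hhhh'.
Captured: group 1 = 'h'.

'hhhh'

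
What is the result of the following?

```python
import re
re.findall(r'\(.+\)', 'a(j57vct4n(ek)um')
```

['(j57vct4n(ek)']

Since nothing is captured, `findall` lists the 1 matched substring directly.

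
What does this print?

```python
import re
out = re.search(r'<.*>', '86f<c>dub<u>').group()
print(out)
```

<c>dub<u>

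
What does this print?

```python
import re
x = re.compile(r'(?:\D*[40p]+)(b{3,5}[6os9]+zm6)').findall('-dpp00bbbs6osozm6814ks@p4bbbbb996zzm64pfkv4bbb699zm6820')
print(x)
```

['bbbs6osozm6', 'bbb699zm6']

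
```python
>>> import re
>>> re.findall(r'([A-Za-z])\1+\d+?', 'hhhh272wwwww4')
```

`\1` is not a pattern — it's the concrete string captured by group 1, re-applied verbatim.
Walking the string: at [0:5] match 'hhhh2', group 1 = 'h'; at [7:13] match 'wwwww4', group 1 = 'w'.
With a single group, `findall` returns only what that group captured — 2 items.

['h', 'w']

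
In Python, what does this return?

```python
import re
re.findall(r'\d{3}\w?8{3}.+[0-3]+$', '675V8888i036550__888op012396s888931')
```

This matches exactly 3 of a digit, then optionally a word character, then exactly 3 of the literal '8'; then one or more of any character; then one or more of a character in [0-3]; then anchored at the end.
Matches: at [0:35] → '675V8888i036550__888op012396s888931'.
With no groups in the pattern, `findall` gives back each whole match — 1 here.

['675V8888i036550__888op012396s888931']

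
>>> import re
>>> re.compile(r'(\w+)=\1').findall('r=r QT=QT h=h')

After group 1 captures some text, `\1` only succeeds where that same text appears again.
`findall` collects group 1 from each match (3 total).

['r', 'QT', 'h']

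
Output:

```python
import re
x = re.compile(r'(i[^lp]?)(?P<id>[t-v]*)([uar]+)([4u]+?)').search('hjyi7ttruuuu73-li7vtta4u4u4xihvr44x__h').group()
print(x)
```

i7ttruuuu

This matches a literal 'i', then optionally any character except [lp] (captured); then zero or more of a character in [t-v] (captured as 'id'); then one or more of one of [uar] (captured); then one or more of one of [4u] (lazy) (captured).
`re.search` tries every starting position until one works.
The match spans [3:12] → 'i7ttruuuu'.
Captured: group 1 = 'i7', group 2 = 'tt', group 3 = 'ruuu', group 4 = 'u'.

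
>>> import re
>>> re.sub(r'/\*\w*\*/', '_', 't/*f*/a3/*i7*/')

't_a3_'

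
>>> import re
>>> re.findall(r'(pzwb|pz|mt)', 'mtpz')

['mt', 'pz']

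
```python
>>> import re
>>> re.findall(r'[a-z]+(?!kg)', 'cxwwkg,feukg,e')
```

A negative assertion filters positions out without eating any characters.
With no groups in the pattern, `findall` gives back each whole match — 3 here.

['cxwwkg', 'feukg', 'e']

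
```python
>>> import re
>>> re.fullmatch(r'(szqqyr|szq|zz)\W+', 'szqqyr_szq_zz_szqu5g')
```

`re.fullmatch` requires the pattern to consume the entire string.
Here the pattern can't cover the whole string, so the call returns None.

None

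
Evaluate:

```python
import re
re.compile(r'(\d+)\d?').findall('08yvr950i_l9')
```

['08', '950', '9']

The pattern matches one or more of a digit (captured); then optionally a digit.
Matches: at [0:2] match '08', group 1 = '08'; at [5:8] match '950', group 1 = '950'; at [11:12] match '9', group 1 = '9'.
With a single group, `findall` returns only what that group captured — 3 items.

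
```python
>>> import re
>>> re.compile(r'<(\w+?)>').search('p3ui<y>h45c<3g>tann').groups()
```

The match spans [4:7] → '<y>'.
Captured: group 1 = 'y'.

('y',)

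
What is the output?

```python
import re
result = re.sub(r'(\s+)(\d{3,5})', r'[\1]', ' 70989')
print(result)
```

Each match is replaced using the text its own group 1 captured.

[ ]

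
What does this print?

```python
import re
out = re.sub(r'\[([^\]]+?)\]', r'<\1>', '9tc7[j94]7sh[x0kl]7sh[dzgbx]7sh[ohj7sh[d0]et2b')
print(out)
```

Matches: at [4:9] → '[j94]'; at [12:18] → '[x0kl]'; at [21:28] → '[dzgbx]'; at [31:42] → '[ohj7sh[d0]'.
The replacement refers to a captured group, so each match is rewritten using its own captured text.

9tc7<j94>7sh<x0kl>7sh<dzgbx>7sh<ohj7sh[d0>et2b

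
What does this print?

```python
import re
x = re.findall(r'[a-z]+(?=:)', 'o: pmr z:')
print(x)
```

The lookaround is zero-width — it requires the adjacent text to match without consuming it, so the asserted text isn't part of the match.
Matches: at [0:1] → 'o'; at [7:8] → 'z'.
With no groups in the pattern, `findall` gives back each whole match — 2 here.

['o', 'z']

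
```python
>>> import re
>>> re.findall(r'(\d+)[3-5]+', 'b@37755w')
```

['3775']

The pattern matches one or more of a digit (captured); then one or more of a character in [3-5].
`findall` collects group 1 from the one match (1 total).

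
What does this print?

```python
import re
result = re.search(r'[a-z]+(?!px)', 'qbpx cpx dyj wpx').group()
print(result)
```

Because the assertion is negative and zero-width, positions next to the forbidden text are skipped.
The match spans [0:4] → 'qbpx'.

qbpx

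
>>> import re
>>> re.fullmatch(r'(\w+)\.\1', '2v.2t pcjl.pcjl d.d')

`\1` has to match the exact text group 1 already captured.
`re.fullmatch` is like wrapping the pattern in `^…$` (in single-line mode).
Here the string isn't matched end-to-end, so the call returns None.

None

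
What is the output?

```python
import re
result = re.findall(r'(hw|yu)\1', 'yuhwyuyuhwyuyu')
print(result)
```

The backreference `\1` re-matches whatever the first group consumed, character for character.
Scanning left to right: at [4:8] match 'yuyu', group 1 = 'yu'; at [10:14] match 'yuyu', group 1 = 'yu'.
Because there's exactly one group, `findall` drops the full match and keeps group 1 from each hit.

['yu', 'yu']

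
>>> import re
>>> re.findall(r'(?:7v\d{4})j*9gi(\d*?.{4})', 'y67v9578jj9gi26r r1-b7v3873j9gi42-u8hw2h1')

['26r ', '42-u']

The pattern matches the literal '7v', then exactly 4 of a digit (non-capturing group); then zero or more of a literal 'j', then the literal '9gi'; then zero or more of a digit (lazy), then exactly 4 of any character (captured).
Matches: at [2:17] match '7v9578jj9gi26r ', group 1 = '26r '; at [21:35] match '7v3873j9gi42-u', group 1 = '42-u'.
Because there's exactly one group, `findall` drops the full match and keeps group 1 from each hit.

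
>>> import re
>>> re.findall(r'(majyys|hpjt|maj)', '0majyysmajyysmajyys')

['majyys', 'majyys', 'majyys']

`|` is ordered: at each position the engine commits to the first alternative that works.
Walking the string: at [1:7] match 'majyys', group 1 = 'majyys'; at [7:13] match 'majyys', group 1 = 'majyys'; at [13:19] match 'majyys', group 1 = 'majyys'.
`findall` collects group 1 from each match (3 total).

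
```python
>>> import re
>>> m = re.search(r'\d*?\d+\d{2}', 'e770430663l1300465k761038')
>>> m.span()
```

This matches zero or more of a digit (lazy), then one or more of a digit; then exactly 2 of a digit.
`re.search` tries every starting position until one works.
The match spans [1:10] → '770430663'.

(1, 10)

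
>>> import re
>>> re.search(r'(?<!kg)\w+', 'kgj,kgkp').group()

'kgj'

The negative lookahead/lookbehind blocks any match where the forbidden context is present.
Unlike `match`, `search` isn't anchored — it looks for the pattern anywhere in the string.
The match spans [0:3] → 'kgj'.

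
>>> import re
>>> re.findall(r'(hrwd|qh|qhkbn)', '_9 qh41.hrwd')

Matches: at [3:5] match 'qh', group 1 = 'qh'; at [8:12] match 'hrwd', group 1 = 'hrwd'.
Because there's exactly one group, `findall` drops the full match and keeps group 1 from each hit.

['qh', 'hrwd']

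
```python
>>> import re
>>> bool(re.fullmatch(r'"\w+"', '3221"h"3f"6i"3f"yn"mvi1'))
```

`re.fullmatch` is like wrapping the pattern in `^…$` (in single-line mode).
Here the pattern can't cover the whole string, so the call returns None, and `bool(None)` is False.

False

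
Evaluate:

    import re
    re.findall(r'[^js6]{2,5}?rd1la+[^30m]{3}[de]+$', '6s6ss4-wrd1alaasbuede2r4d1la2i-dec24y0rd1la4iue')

['c24y0rd1la4iue']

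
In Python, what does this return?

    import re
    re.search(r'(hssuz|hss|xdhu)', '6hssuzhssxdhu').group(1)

The regex engine tests alternatives in the order written; an earlier branch that matches wins even if a later one would match more.
`re.search` scans for the first position where the pattern succeeds.
The match spans [1:6] → 'hssuz'.
Captured: group 1 = 'hssuz'.

'hssuz'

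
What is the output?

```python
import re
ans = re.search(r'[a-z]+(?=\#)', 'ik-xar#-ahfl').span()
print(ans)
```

The lookaround is zero-width — it requires the adjacent text to match without consuming it, so the asserted text isn't part of the match.
`re.search` scans for the first position where the pattern succeeds.
The match spans [3:6] → 'xar'.

(3, 6)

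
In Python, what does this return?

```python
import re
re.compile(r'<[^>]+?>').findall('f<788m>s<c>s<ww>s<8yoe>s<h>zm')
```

With no groups in the pattern, `findall` gives back each whole match — 5 here.

['<788m>', '<c>', '<ww>', '<8yoe>', '<h>']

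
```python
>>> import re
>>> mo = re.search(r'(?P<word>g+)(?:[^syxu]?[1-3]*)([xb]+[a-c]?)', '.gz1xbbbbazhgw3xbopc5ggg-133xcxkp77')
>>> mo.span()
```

The match spans [1:10] → 'gz1xbbbba'.

(1, 10)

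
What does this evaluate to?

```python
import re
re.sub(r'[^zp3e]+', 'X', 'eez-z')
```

Each match is replaced by 'X'.

'eezXz'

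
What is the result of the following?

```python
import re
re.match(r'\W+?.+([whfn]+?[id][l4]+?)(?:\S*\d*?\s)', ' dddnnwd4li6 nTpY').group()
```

' dddnnwd4li6 '

The pattern matches one or more of a non-word character (lazy), then one or more of any character; then one or more of one of [whfn] (lazy), then one of [id], then one or more of one of [l4] (lazy) (captured); then zero or more of a non-whitespace character, then zero or more of a digit (lazy), then whitespace (non-capturing group).
`re.match` only tries the pattern at the start of the string.
The match spans [0:13] → ' dddnnwd4li6 '.
Captured: group 1 = 'wd4'.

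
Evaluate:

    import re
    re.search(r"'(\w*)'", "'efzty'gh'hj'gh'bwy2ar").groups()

`re.search` scans for the first position where the pattern succeeds.
The match spans [0:7] → "'efzty'".
Captured: group 1 = 'efzty'.

('efzty',)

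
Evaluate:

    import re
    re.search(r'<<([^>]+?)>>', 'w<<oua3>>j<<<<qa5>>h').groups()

`search` walks the string left to right and returns the first match it finds.
The match spans [1:9] → '<<oua3>>'.
Captured: group 1 = 'oua3'.

('oua3',)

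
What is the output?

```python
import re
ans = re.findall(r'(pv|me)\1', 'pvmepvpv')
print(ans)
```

['pv']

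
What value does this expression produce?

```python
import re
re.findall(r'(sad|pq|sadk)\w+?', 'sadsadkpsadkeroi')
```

The regex engine tests alternatives in the order written; an earlier branch that matches wins even if a later one would match more.
Walking the string: at [0:4] match 'sads', group 1 = 'sad'; at [8:12] match 'sadk', group 1 = 'sad'.
One capturing group, so `findall` returns just the captured substring from each match — 2 in all.

['sad', 'sad']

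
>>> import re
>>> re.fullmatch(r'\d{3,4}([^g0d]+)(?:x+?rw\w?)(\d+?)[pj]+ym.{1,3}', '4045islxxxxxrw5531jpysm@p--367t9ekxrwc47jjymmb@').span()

(0, 47)

The pattern matches 3 to 4 of a digit; then one or more of any character except [g0d] (captured); then one or more of the literal 'x' (lazy), then the literal 'rw', then optionally a word character (non-capturing group); then one or more of a digit (lazy) (captured); then one or more of one of [pj], then the literal 'ym', then 1 to 3 of any character.
For `fullmatch`, every character of the input must be accounted for by the pattern.
The match spans [0:47] → '4045islxxxxxrw5531jpysm@p--367t9ekxrwc47jjymmb@'.
Captured: group 1 = 'islxxxxxrw5531jpysm@p--367t9ek', group 2 = '47'.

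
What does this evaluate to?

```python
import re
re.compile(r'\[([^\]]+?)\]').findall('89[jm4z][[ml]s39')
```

Scanning left to right: at [2:8] match '[jm4z]', group 1 = 'jm4z'; at [8:13] match '[[ml]', group 1 = '[ml'.
Because there's exactly one group, `findall` drops the full match and keeps group 1 from each hit.

['jm4z', '[ml']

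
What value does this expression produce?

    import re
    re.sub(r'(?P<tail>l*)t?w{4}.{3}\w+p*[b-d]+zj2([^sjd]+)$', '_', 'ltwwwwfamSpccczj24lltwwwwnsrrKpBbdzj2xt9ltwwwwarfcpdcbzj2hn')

'_'

The pattern matches zero or more of a literal 'l' (captured as 'tail'); then optionally a literal 't'; then exactly 4 of the literal 'w', then exactly 3 of any character, then one or more of a word character; then zero or more of a literal 'p', then one or more of a character in [b-d], then the literal 'zj2'; then one or more of any character except [sjd] (captured); then anchored at the end.
Matches: at [0:59] → 'ltwwwwfamSpccczj24lltwwwwnsrrKpBbdzj2xt9ltwwwwarfcpdcbzj2hn'.
`sub` substitutes '_' at each match site.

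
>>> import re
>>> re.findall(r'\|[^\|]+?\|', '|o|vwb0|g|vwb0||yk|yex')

['|o|', '|g|', '|yk|']

Scanning left to right: at [0:3] → '|o|'; at [7:10] → '|g|'; at [15:19] → '|yk|'.
No capturing groups, so `findall` returns the 3 full match strings.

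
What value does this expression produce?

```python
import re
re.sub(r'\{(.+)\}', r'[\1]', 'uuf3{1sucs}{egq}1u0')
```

Matches: at [4:16] → '{1sucs}{egq}'.
`\1` in the replacement pulls in group 1's text for each match.

'uuf3[1sucs}{egq]1u0'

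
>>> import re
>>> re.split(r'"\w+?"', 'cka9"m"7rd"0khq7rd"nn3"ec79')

Matches to split on: at [4:7] → '"m"'; at [10:19] → '"0khq7rd"'.
Splitting on the pattern gives 3 pieces.

['cka9', '7rd', 'nn3"ec79']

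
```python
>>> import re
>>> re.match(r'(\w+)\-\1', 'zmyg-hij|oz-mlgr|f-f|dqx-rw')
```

None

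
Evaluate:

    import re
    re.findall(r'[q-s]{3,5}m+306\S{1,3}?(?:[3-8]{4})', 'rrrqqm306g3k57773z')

The pattern matches 3 to 5 of a character in [q-s], then one or more of a literal 'm'; then the literal '306', then 1 to 3 of a non-whitespace character (lazy); then exactly 4 of a character in [3-8] (non-capturing group).
Scanning left to right: at [0:16] → 'rrrqqm306g3k5777'.
No capturing groups, so `findall` returns the 1 full match string.

['rrrqqm306g3k5777']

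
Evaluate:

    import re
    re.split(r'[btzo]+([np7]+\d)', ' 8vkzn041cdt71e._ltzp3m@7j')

[' 8vk', 'n0', '41cd', '71', 'e._l', 'p3', 'm@7j']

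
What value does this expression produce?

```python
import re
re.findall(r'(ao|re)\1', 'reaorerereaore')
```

['re']

The backreference `\1` re-matches whatever the first group consumed, character for character.
Because there's exactly one group, `findall` drops the full match and keeps group 1 from the one hit.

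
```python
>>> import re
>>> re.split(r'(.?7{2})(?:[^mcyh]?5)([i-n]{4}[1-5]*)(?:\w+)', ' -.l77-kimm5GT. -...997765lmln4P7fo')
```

[' -.l77-kimm5GT. -...9', '977', 'lmln4', '']

This matches optionally any character, then exactly 2 of a literal '7' (captured); then optionally any character except [mcyh], then a literal '5' (non-capturing group); then exactly 4 of a character in [i-n], then zero or more of a character in [1-5] (captured); then one or more of a word character (non-capturing group).
Matches to split on: at [21:35] → '97765lmln4P7fo'.
With a capturing group present, the delimiter's captured portion is kept in the result list.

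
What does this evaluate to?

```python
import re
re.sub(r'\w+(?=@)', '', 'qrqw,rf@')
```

The `(?=…)`/`(?<=…)` assertion just peeks at neighbouring text; it doesn't advance the match position.
Matches: at [5:7] → 'rf'.
`sub` substitutes '' at each match site.

'qrqw,@'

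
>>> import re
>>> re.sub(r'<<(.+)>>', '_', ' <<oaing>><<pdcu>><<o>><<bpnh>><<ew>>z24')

Matches: at [1:37] → '<<oaing>><<pdcu>><<o>><<bpnh>><<ew>>'.
Each match is replaced by '_'.

' _z24'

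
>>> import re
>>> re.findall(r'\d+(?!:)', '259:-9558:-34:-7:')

`(?!…)`/`(?<!…)` only lets a position through if the neighbouring text does NOT match; no characters are consumed.
Scanning left to right: at [0:2] → '25'; at [5:8] → '955'; at [11:12] → '3'.
Since nothing is captured, `findall` lists the 3 matched substrings directly.

['25', '955', '3']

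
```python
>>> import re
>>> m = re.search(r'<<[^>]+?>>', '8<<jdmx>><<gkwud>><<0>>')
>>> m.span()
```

The match spans [1:9] → '<<jdmx>>'.

(1, 9)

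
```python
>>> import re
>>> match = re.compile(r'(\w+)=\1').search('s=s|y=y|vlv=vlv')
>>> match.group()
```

's=s'

`\1` is not a pattern — it's the concrete string captured by group 1, re-applied verbatim.
The match spans [0:3] → 's=s'.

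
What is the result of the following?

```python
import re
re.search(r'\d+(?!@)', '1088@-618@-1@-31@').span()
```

`(?!…)`/`(?<!…)` only lets a position through if the neighbouring text does NOT match; no characters are consumed.
The match spans [0:3] → '108'.

(0, 3)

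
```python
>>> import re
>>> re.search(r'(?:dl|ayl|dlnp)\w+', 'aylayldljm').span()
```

`re.search` scans for the first position where the pattern succeeds.
The match spans [0:10] → 'aylayldljm'.

(0, 10)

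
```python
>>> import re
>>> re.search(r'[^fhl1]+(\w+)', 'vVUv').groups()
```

('v',)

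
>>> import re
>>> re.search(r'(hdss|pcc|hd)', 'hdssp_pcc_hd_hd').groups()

('hdss',)

The match spans [0:4] → 'hdss'.
Captured: group 1 = 'hdss'.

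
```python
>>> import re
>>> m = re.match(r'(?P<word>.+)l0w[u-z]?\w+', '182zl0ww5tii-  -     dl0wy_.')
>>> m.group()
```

'182zl0ww5tii-  -     dl0wy_'

The pattern matches one or more of any character (captured as 'word'); then the literal 'l0w', then optionally a character in [u-z], then one or more of a word character.
`match` is anchored at position 0; if the pattern doesn't fit there, it returns None.
The match spans [0:27] → '182zl0ww5tii-  -     dl0wy_'.
Captured: group 1 = '182zl0ww5tii-  -     d'.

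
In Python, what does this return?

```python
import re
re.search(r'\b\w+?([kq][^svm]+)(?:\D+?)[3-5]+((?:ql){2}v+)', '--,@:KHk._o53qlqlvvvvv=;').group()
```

'KHk._o53qlqlvvvvv'

Pattern: a word boundary (`\b`, zero-width); then one or more of a word character (lazy); then one of [kq], then one or more of any character except [svm] (captured); then one or more of a non-digit (lazy) (non-capturing group); then one or more of a character in [3-5]; then the literal 'ql' repeated 2 times, then one or more of the literal 'v' (captured).
The match spans [5:22] → 'KHk._o53qlqlvvvvv'.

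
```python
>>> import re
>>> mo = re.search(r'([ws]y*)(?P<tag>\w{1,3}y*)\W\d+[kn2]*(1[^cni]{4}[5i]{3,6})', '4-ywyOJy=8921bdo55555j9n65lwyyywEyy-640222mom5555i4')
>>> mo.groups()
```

The match spans [3:21] → 'wyOJy=8921bdo55555'.
Captured: group 1 = 'wy', group 2 = 'OJy', group 3 = '1bdo55555'.

('wy', 'OJy', '1bdo55555')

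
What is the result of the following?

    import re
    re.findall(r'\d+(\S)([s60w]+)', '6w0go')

[('w', '0')]

The pattern matches one or more of a digit; then a non-whitespace character (captured); then one or more of one of [s60w] (captured).
Walking the string: at [0:3] match '6w0', groups = ('w', '0').
2 groups means the one result is a tuple of 2 captured strings — 1 here.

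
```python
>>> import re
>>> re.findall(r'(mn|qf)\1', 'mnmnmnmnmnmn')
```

['mn', 'mn', 'mn']

A backreference is literal: `\1` must see the identical characters the first group matched.
Because there's exactly one group, `findall` drops the full match and keeps group 1 from each hit.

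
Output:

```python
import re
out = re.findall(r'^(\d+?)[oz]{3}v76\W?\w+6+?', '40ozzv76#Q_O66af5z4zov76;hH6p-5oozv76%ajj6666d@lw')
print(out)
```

Pattern: anchored at the start of the string; then one or more of a digit (lazy) (captured); then exactly 3 of one of [oz], then the literal 'v76', then optionally a non-word character; then one or more of a word character; then one or more of a literal '6' (lazy).
Because there's exactly one group, `findall` drops the full match and keeps group 1 from the one hit.

['40']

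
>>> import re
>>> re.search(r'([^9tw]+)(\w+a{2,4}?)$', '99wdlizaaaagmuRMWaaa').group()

'dlizaaaagmuRMWaaa'

The pattern matches one or more of any character except [9tw] (captured); then one or more of a word character, then 2 to 4 of a literal 'a' (lazy) (captured); then anchored at the end.
`re.search` tries every starting position until one works.
The match spans [3:20] → 'dlizaaaagmuRMWaaa'.
Captured: group 1 = 'dlizaaaagmuRMW', group 2 = 'aaa'.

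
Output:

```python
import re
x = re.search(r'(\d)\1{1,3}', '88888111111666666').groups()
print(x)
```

('8',)

After group 1 captures some text, `\1` only succeeds where that same text appears again.
`search` walks the string left to right and returns the first match it finds.
The match spans [0:4] → '8888'.
Captured: group 1 = '8'.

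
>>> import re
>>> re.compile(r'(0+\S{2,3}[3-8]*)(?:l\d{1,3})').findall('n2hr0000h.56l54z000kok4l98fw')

['0000h.56', '000kok4']

One capturing group, so `findall` returns just the captured substring from each match — 2 in all.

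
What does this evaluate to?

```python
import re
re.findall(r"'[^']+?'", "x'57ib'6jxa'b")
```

Scanning left to right: at [1:7] → "'57ib'".
With no groups in the pattern, `findall` gives back each whole match — 1 here.

["'57ib'"]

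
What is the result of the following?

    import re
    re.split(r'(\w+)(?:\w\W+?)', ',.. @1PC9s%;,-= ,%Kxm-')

[',.. @', '1PC9', ';,-= ,%', 'Kx', '']

Pattern: one or more of a word character (captured); then a word character, then one or more of a non-word character (lazy) (non-capturing group).
With the lazy modifier that quantifier settles for the fewest repetitions that let the rest of the pattern succeed (the atoms after it are unaffected and can still be greedy).
Matches to split on: at [5:11] → '1PC9s%'; at [18:22] → 'Kxm-'.
`re.split` interleaves the captured-group text with the surrounding fragments.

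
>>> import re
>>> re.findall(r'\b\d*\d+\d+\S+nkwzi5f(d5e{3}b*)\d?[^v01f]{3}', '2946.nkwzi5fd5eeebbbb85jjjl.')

The pattern matches a word boundary (`\b`, zero-width); then zero or more of a digit, then one or more of a digit; then one or more of a digit, then one or more of a non-whitespace character, then a literal 'n'; then the literal 'kwz', then the literal 'i5f'; then the literal 'd5', then exactly 3 of a literal 'e', then zero or more of the literal 'b' (captured); then optionally a digit, then exactly 3 of any character except [v01f].
Walking the string: at [0:25] match '2946.nkwzi5fd5eeebbbb85jj', group 1 = 'd5eeebbbb'.
With a single group, `findall` returns only what that group captured — 1 item.

['d5eeebbbb']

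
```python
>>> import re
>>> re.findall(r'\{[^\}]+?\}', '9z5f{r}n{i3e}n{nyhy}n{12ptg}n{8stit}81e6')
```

['{r}', '{i3e}', '{nyhy}', '{12ptg}', '{8stit}']

Walking the string: at [4:7] → '{r}'; at [8:13] → '{i3e}'; at [14:20] → '{nyhy}'; at [21:28] → '{12ptg}'; at [29:36] → '{8stit}'.
`findall` yields the raw match text (5 of them) because the pattern has no groups.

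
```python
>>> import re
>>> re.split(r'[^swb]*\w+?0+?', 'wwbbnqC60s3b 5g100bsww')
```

['', 's3b', 'bsww']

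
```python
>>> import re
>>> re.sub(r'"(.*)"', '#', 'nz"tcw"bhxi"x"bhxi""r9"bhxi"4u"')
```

Matches: at [2:31] → '"tcw"bhxi"x"bhxi""r9"bhxi"4u"'.
`sub` substitutes '#' at each match site.

'nz#'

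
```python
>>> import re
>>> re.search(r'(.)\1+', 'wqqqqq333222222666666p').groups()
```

('q',)

`\1` has to match the exact text group 1 already captured.
Unlike `match`, `search` isn't anchored — it looks for the pattern anywhere in the string.
The match spans [1:6] → 'qqqqq'.
Captured: group 1 = 'q'.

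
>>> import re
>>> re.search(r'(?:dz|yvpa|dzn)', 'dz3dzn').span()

`re.search` tries every starting position until one works.
The match spans [0:2] → 'dz'.

(0, 2)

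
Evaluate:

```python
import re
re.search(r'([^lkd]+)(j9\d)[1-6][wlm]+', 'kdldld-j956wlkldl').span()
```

(6, 13)

Pattern: one or more of any character except [lkd] (captured); then a literal 'j', then a literal '9', then a digit (captured); then a character in [1-6], then one or more of one of [wlm].
`re.search` scans for the first position where the pattern succeeds.
The match spans [6:13] → '-j956wl'.
Captured: group 1 = '-', group 2 = 'j95'.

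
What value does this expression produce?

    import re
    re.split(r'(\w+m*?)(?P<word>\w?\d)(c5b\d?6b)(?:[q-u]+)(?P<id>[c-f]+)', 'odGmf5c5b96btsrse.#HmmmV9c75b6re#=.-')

['', 'odGmf', '5', 'c5b96b', 'e', '.#HmmmV9c75b6re#=.-']

The pattern matches one or more of a word character, then zero or more of a literal 'm' (lazy) (captured); then optionally a word character, then a digit (captured as 'word'); then the literal 'c5b', then optionally a digit, then the literal '6b' (captured); then one or more of a character in [q-u] (non-capturing group); then one or more of a character in [c-f] (captured as 'id').
Matches to split on: at [0:17] → 'odGmf5c5b96btsrse'.
The group in the pattern means `split` returns the separators' captures alongside the pieces.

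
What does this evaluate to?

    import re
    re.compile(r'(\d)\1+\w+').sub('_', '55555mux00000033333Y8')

'_'

A backreference is literal: `\1` must see the identical characters the first group matched.
Each match is replaced by '_'.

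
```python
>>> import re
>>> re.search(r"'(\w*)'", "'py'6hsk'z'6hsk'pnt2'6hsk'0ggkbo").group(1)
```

'py'

`re.search` tries every starting position until one works.
The match spans [0:4] → "'py'".
Captured: group 1 = 'py'.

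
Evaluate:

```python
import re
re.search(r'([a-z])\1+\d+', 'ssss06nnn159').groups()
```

('s',)

`\1` is not a pattern — it's the concrete string captured by group 1, re-applied verbatim.
`re.search` scans for the first position where the pattern succeeds.
The match spans [0:6] → 'ssss06'.
Captured: group 1 = 's'.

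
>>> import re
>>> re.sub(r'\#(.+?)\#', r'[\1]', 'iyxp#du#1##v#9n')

Lazy quantifiers expand one character at a time until the remainder of the pattern can match.
The replacement refers to a captured group, so each match is rewritten using its own captured text.

'iyxp[du]1[#v]9n'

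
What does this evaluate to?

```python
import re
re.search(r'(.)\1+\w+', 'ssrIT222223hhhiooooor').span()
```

A backreference is literal: `\1` must see the identical characters the first group matched.
The match spans [0:21] → 'ssrIT222223hhhiooooor'.

(0, 21)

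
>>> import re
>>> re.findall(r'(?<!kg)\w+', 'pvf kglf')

['pvf', 'kglf']

`(?!…)`/`(?<!…)` only lets a position through if the neighbouring text does NOT match; no characters are consumed.
Scanning left to right: at [0:3] → 'pvf'; at [4:8] → 'kglf'.
No capturing groups, so `findall` returns the 2 full match strings.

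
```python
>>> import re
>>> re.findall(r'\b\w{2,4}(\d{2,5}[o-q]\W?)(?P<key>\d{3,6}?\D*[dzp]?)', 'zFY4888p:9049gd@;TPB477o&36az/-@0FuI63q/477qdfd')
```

[('888p:', '904'), ('63q/', '477qdfd')]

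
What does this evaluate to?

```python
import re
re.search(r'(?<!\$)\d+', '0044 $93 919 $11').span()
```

A negative assertion filters positions out without eating any characters.
`re.search` tries every starting position until one works.
The match spans [0:4] → '0044'.

(0, 4)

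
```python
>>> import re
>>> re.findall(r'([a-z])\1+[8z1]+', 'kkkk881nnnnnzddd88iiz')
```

['k', 'n', 'd', 'i']

After group 1 captures some text, `\1` only succeeds where that same text appears again.
Matches: at [0:7] match 'kkkk881', group 1 = 'k'; at [7:13] match 'nnnnnz', group 1 = 'n'; at [13:18] match 'ddd88', group 1 = 'd'; at [18:21] match 'iiz', group 1 = 'i'.
Because there's exactly one group, `findall` drops the full match and keeps group 1 from each hit.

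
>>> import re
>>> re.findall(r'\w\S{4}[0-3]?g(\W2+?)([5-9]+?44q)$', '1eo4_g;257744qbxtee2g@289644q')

Pattern: a word character; then exactly 4 of a non-whitespace character, then optionally a character in [0-3]; then a literal 'g'; then a non-word character, then one or more of the literal '2' (lazy) (captured); then one or more of a character in [5-9] (lazy), then the literal '44q' (captured); then anchored at the end.
Multiple groups make `findall` return tuples — one 2-tuple for the one match.

[('@2', '89644q')]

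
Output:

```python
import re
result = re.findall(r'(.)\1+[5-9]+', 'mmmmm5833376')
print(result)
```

['m', '3']

A backreference is literal: `\1` must see the identical characters the first group matched.
Scanning left to right: at [0:7] match 'mmmmm58', group 1 = 'm'; at [7:12] match '33376', group 1 = '3'.
With a single group, `findall` returns only what that group captured — 2 items.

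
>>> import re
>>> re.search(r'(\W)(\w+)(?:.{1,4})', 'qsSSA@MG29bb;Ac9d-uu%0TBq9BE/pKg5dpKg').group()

The match spans [5:16] → '@MG29bb;Ac9'.

'@MG29bb;Ac9'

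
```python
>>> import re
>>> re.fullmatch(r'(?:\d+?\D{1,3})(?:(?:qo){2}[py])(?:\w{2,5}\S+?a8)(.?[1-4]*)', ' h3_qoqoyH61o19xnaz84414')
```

None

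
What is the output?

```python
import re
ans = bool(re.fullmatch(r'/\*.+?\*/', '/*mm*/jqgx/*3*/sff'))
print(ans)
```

`re.fullmatch` is like wrapping the pattern in `^…$` (in single-line mode).
Here the string isn't matched end-to-end, so the call returns None, and `bool(None)` is False.

False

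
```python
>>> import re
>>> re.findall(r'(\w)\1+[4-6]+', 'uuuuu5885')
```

The backreference `\1` re-matches whatever the first group consumed, character for character.
Matches: at [0:6] match 'uuuuu5', group 1 = 'u'; at [6:9] match '885', group 1 = '8'.
`findall` collects group 1 from each match (2 total).

['u', '8']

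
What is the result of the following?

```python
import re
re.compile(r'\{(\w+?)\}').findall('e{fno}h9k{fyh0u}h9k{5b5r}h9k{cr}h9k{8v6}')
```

['fno', 'fyh0u', '5b5r', 'cr', '8v6']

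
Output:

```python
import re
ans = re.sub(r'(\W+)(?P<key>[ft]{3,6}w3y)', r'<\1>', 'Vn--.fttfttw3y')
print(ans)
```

Vn<--.>

This matches one or more of a non-word character (captured); then 3 to 6 of one of [ft], then the literal 'w3y' (captured as 'key').
Matches: at [2:14] → '--.fttfttw3y'.
The replacement refers to a captured group, so each match is rewritten using its own captured text.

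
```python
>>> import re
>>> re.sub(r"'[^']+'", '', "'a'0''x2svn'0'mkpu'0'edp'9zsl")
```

"0'009zsl"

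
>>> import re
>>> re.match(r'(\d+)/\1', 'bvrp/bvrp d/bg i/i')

None

After group 1 captures some text, `\1` only succeeds where that same text appears again.
`match` is anchored at position 0; if the pattern doesn't fit there, it returns None.
Here position 0 doesn't satisfy it, so the call returns None.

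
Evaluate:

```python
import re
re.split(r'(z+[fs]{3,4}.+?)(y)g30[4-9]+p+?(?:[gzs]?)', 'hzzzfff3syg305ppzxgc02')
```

The pattern matches one or more of a literal 'z', then 3 to 4 of one of [fs], then one or more of any character (lazy) (captured); then a literal 'y' (captured); then the literal 'g30', then one or more of a character in [4-9], then one or more of a literal 'p' (lazy); then optionally one of [gzs] (non-capturing group).
Matches to split on: at [1:15] → 'zzzfff3syg305p'.
The group in the pattern means `split` returns the separators' captures alongside the pieces.

['h', 'zzzfff3s', 'y', 'pzxgc02']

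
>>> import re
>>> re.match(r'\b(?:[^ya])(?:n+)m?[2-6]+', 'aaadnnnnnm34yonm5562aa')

None

`match` is anchored at position 0; if the pattern doesn't fit there, it returns None.
Here the pattern fails at index 0, so the call returns None.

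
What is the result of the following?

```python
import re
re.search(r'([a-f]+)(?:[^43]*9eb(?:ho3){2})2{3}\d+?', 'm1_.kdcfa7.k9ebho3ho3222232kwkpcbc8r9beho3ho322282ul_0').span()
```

The pattern matches one or more of a character in [a-f] (captured); then zero or more of any character except [43], then the literal '9eb', then the literal 'ho3' repeated 2 times (non-capturing group); then exactly 3 of the literal '2', then one or more of a digit (lazy).
The `?` after the quantifier makes it lazy — it takes as little as possible before letting the rest of the pattern try.
`search` walks the string left to right and returns the first match it finds.
The match spans [5:25] → 'dcfa7.k9ebho3ho32222'.
Captured: group 1 = 'dcfa'.

(5, 25)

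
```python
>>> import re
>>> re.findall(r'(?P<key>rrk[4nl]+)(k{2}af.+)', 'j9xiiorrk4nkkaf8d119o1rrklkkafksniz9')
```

`findall` packs the 2 group values into a tuple for every match.

[('rrk4n', 'kkaf8d119o1rrklkkafksniz9')]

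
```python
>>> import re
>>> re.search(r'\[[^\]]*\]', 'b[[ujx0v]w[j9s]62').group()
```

'[[ujx0v]'

`re.search` scans for the first position where the pattern succeeds.
The match spans [1:9] → '[[ujx0v]'.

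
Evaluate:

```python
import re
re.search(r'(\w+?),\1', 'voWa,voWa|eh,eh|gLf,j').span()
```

(0, 9)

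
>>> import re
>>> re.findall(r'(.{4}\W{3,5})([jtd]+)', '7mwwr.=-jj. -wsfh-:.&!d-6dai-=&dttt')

[('mwwr.=-', 'jj'), ('wsfh-:.&!', 'd'), ('6dai-=&', 'dttt')]

Pattern: exactly 4 of any character, then 3 to 5 of a non-word character (captured); then one or more of one of [jtd] (captured).
2 groups means each result is a tuple of 2 captured strings — 3 here.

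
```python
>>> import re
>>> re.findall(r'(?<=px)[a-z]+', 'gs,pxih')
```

['ih']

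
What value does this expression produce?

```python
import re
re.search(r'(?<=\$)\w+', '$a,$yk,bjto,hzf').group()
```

The positive lookaround only admits positions where the adjacent text matches; those characters stay outside the span.
`re.search` tries every starting position until one works.
The match spans [1:2] → 'a'.

'a'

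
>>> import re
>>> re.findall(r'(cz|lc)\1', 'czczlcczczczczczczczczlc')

`\1` is not a pattern — it's the concrete string captured by group 1, re-applied verbatim.
With a single group, `findall` returns only what that group captured — 5 items.

['cz', 'cz', 'cz', 'cz', 'cz']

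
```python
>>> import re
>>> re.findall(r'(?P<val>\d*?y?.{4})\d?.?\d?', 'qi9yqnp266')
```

['qi9y', 'np26']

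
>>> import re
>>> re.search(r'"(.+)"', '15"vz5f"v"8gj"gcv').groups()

The match spans [2:14] → '"vz5f"v"8gj"'.
Captured: group 1 = 'vz5f"v"8gj'.

('vz5f"v"8gj',)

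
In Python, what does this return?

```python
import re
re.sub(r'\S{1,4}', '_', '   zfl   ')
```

'   _   '

Pattern: 1 to 4 of a non-whitespace character.
`sub` substitutes '_' at each match site.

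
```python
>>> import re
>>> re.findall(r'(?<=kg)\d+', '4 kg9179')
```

The lookaround is zero-width — it requires the adjacent text to match without consuming it, so the asserted text isn't part of the match.
Matches: at [4:8] → '9179'.
`findall` yields the raw match text (1 of them) because the pattern has no groups.

['9179']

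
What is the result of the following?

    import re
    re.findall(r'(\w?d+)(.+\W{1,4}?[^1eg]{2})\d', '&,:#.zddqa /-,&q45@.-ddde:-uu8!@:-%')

The pattern matches optionally a word character, then one or more of the literal 'd' (captured); then one or more of any character, then 1 to 4 of a non-word character (lazy), then exactly 2 of any character except [1eg] (captured); then a digit.
Walking the string: at [5:30] match 'zddqa /-,&q45@.-ddde:-uu8', groups = ('zdd', 'qa /-,&q45@.-ddde:-uu').
`findall` packs the 2 group values into a tuple for every match.

[('zdd', 'qa /-,&q45@.-ddde:-uu')]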